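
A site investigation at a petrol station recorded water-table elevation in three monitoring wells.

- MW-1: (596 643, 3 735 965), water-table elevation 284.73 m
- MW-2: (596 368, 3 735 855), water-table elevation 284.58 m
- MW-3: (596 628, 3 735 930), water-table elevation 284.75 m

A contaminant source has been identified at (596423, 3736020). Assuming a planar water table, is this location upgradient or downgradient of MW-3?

With h = a·x + b·y + c and MW-1 as origin, the differences give:
  (-275)·a + (-110)·b = -0.15
  (-15)·a + (-35)·b = +0.02
Eliminate b (×(-35) and ×(-110), subtract): 7975·a = 7.450 → a = ∂h/∂x = +0.0009342
Back-substitute: b = ∂h/∂y = -0.0009718.
Head at (596423, 3736020) = 284.73 + (+0.0009342)·(-220) + (-0.0009718)·(55) = 284.47 m.
That is lower than the 284.75 m at MW-3, so the point is downgradient.

downgradient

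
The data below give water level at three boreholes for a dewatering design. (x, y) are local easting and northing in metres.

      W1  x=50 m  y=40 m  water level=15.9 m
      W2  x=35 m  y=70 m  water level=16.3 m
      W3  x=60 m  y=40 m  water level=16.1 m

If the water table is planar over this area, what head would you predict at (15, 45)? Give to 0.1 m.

Three-point gradient (reference W1): Δ to W2 = (-15, 30, +0.4), Δ to W3 = (10, 0, +0.2).
∂h/∂x = +0.02000, ∂h/∂y = +0.02333 (det = -300).
h(15, 45) = 15.9 + (+0.02000)·(-35) + (+0.02333)·(5) = 15.9 -0.700 +0.117 = 15.317 m.

15.3 m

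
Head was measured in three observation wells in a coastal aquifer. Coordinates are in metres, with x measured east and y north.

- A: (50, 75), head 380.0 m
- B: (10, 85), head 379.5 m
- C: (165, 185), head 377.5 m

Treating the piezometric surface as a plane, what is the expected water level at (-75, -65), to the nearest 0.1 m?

Differences from A: to B (Δx, Δy, Δh) = (-40, 10, -0.5); to C = (115, 110, -2.5).
Solve a·Δx + b·Δy = Δh: det = (-40)·110 − 115·10 = -5550.
∂h/∂x = [(-0.5)·110 − (-2.5)·10] / -5550 = +0.005405
∂h/∂y = [(-40)·(-2.5) − 115·(-0.5)] / -5550 = -0.02838
h(-75, -65) = 380.0 + (+0.005405)·(-125) + (-0.02838)·(-140) = 380.0 -0.676 +3.973 = 383.297 m.

383.3 m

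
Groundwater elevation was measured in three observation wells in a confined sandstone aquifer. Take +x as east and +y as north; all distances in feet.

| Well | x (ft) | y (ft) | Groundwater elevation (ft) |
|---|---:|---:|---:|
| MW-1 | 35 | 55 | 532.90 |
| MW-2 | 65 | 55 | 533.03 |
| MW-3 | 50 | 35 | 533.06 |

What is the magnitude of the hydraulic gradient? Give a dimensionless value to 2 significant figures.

0.0064

With h = a·x + b·y + c and MW-1 as origin, the differences give:
  30·a + 0·b = +0.13
  15·a + (-20)·b = +0.16
Eliminate b (×(-20) and ×0, subtract): -600·a = -2.600 → a = ∂h/∂x = +0.004333
Back-substitute: b = ∂h/∂y = -0.004750.
|∇h| = √(0.004333² + -0.004750²) = 0.006429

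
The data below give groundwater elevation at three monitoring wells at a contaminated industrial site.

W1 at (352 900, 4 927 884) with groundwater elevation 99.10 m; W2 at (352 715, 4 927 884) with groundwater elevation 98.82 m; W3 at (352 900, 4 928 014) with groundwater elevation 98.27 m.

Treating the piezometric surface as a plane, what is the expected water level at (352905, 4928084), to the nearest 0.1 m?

∂h/∂x = (98.82 − 99.10) / (352715 − 352900) = +0.001514
∂h/∂y = (98.27 − 99.10) / (4928014 − 4927884) = -0.006385
h(352905, 4928084) = 99.10 + (+0.001514)·(5) + (-0.006385)·(200) = 99.10 +0.008 -1.277 = 97.831 m.

97.8 m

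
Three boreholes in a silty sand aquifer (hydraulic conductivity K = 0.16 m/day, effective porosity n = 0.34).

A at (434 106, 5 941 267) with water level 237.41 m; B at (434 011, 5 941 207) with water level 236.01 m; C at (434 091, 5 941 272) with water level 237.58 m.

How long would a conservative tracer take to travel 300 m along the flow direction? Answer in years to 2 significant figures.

64 years

With h = a·x + b·y + c and A as origin, the differences give:
  (-95)·a + (-60)·b = -1.40
  (-15)·a + 5·b = +0.17
Eliminate b (×5 and ×(-60), subtract): -1375·a = 3.200 → a = ∂h/∂x = -0.002327
Back-substitute: b = ∂h/∂y = +0.02702.
|∇h| = √(-0.002327² + 0.02702²) = 0.02712
Seepage velocity v = K·i/n = 0.16 × 0.02712 / 0.34 = 0.01276 m/day.
t = 300 / 0.01276 = 2.351e+04 days = 64.4 years.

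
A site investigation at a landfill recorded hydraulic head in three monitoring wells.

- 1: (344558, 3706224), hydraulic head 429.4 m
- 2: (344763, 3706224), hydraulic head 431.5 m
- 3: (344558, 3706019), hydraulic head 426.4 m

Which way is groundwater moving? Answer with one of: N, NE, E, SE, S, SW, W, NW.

SW

∂h/∂x = (431.5 − 429.4) / (344763 − 344558) = +0.01024
∂h/∂y = (426.4 − 429.4) / (3706019 − 3706224) = +0.01463
Flow = −∇h = (-0.01024 east, -0.01463 north), which points southwest.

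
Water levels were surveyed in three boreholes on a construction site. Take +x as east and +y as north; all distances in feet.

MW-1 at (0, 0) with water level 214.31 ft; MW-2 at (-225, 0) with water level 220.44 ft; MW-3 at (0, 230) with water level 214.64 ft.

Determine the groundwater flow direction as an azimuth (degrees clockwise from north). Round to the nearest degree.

093°

∂h/∂x = (220.44 − 214.31) / (-225 − 0) = -0.02724
∂h/∂y = (214.64 − 214.31) / (230 − 0) = +0.001435
Flow direction (−∇h) has components (+0.02724 E, -0.001435 N).
Azimuth = atan2(E, N) = atan2(+0.02724, -0.001435) = 93.0° ≈ 093°.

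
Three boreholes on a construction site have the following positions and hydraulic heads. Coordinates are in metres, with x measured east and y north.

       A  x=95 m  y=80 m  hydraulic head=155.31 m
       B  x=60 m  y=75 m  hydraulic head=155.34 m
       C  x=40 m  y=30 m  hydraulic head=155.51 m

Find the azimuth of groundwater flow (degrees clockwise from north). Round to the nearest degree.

005°

With h = a·x + b·y + c and A as origin, the differences give:
  (-35)·a + (-5)·b = +0.03
  (-55)·a + (-50)·b = +0.20
Eliminate b (×(-50) and ×(-5), subtract): 1475·a = -0.500 → a = ∂h/∂x = -0.0003390
Back-substitute: b = ∂h/∂y = -0.003627.
Flow direction (−∇h) has components (+0.0003390 E, +0.003627 N).
Azimuth = atan2(E, N) = atan2(+0.0003390, +0.003627) = 5.3° ≈ 005°.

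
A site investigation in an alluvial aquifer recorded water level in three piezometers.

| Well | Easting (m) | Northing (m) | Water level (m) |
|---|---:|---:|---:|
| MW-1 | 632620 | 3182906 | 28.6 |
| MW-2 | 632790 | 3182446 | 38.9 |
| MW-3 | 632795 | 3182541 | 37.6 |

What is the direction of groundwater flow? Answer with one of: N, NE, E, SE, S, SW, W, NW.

Taking MW-1 as reference: MW-2−MW-1 = (170, -460, +10.3); MW-3−MW-1 = (175, -365, +9.0).
Determinant of the coordinate differences = 170·(-365) − 175·(-460) = 18450.
∂h/∂x = [(+10.3)·(-365) − (+9.0)·(-460)] / 18450 = +0.02062
∂h/∂y = [170·(+9.0) − 175·(+10.3)] / 18450 = -0.01477
Flow = −∇h = (-0.02062 east, +0.01477 north), which points northwest.

NW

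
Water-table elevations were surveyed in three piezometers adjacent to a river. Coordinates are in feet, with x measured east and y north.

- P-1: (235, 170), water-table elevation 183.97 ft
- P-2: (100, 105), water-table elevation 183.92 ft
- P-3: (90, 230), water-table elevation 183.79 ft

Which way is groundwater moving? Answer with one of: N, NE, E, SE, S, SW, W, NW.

Differences from P-1: to P-2 (Δx, Δy, Δh) = (-135, -65, -0.05); to P-3 = (-145, 60, -0.18).
Determinant of the coordinate differences = (-135)·60 − (-145)·(-65) = -17525.
∂h/∂x = [(-0.05)·60 − (-0.18)·(-65)] / -17525 = +0.0008388
∂h/∂y = [(-135)·(-0.18) − (-145)·(-0.05)] / -17525 = -0.0009729
Flow = −∇h = (-0.0008388 east, +0.0009729 north), which points northwest.

NW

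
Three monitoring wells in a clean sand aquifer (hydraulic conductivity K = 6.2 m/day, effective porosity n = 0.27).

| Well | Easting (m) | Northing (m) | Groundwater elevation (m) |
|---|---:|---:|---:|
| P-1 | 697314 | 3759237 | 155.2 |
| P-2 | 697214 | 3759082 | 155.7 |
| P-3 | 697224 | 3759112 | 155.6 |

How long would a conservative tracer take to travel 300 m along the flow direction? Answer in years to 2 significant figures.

Taking P-1 as reference: P-2−P-1 = (-100, -155, +0.5); P-3−P-1 = (-90, -125, +0.4).
Determinant of the coordinate differences = (-100)·(-125) − (-90)·(-155) = -1450.
∂h/∂x = [(+0.5)·(-125) − (+0.4)·(-155)] / -1450 = +0.0003448
∂h/∂y = [(-100)·(+0.4) − (-90)·(+0.5)] / -1450 = -0.003448
|∇h| = √(0.0003448² + -0.003448²) = 0.003465
Seepage velocity v = K·i/n = 6.2 × 0.003465 / 0.27 = 0.07957 m/day.
t = 300 / 0.07957 = 3770 days = 10.3 years.

10 years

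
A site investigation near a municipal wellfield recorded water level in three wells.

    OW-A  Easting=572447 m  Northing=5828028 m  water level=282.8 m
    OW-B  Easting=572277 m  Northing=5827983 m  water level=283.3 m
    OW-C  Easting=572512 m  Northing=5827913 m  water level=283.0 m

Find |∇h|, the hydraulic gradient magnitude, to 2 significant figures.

Taking OW-A as reference: OW-B−OW-A = (-170, -45, +0.5); OW-C−OW-A = (65, -115, +0.2).
Solve a·Δx + b·Δy = Δh: det = (-170)·(-115) − 65·(-45) = 22475.
∂h/∂x = [(+0.5)·(-115) − (+0.2)·(-45)] / 22475 = -0.002158
∂h/∂y = [(-170)·(+0.2) − 65·(+0.5)] / 22475 = -0.002959
|∇h| = √(-0.002158² + -0.002959²) = 0.003662

0.0037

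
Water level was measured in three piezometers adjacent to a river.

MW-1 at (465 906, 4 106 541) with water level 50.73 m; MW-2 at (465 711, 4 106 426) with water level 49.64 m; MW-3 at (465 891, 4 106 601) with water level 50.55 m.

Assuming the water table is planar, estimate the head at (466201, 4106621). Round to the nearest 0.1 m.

Differences from MW-1: to MW-2 (Δx, Δy, Δh) = (-195, -115, -1.09); to MW-3 = (-15, 60, -0.18).
Determinant of the coordinate differences = (-195)·60 − (-15)·(-115) = -13425.
∂h/∂x = [(-1.09)·60 − (-0.18)·(-115)] / -13425 = +0.006413
∂h/∂y = [(-195)·(-0.18) − (-15)·(-1.09)] / -13425 = -0.001397
h(466201, 4106621) = 50.73 + (+0.006413)·(295) + (-0.001397)·(80) = 50.73 +1.892 -0.112 = 52.510 m.

52.5 m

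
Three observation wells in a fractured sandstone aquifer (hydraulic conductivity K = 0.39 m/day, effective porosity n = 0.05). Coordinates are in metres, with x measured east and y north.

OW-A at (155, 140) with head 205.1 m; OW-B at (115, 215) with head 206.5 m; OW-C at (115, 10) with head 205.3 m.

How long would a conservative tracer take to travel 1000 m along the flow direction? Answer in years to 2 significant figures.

Taking OW-A as reference: OW-B−OW-A = (-40, 75, +1.4); OW-C−OW-A = (-40, -130, +0.2).
Determinant of the coordinate differences = (-40)·(-130) − (-40)·75 = 8200.
∂h/∂x = [(+1.4)·(-130) − (+0.2)·75] / 8200 = -0.02402
∂h/∂y = [(-40)·(+0.2) − (-40)·(+1.4)] / 8200 = +0.005854
|∇h| = √(-0.02402² + 0.005854²) = 0.02472
Seepage velocity v = K·i/n = 0.39 × 0.02472 / 0.05 = 0.1928 m/day.
t = 1000 / 0.1928 = 5187 days = 14.2 years.

14 years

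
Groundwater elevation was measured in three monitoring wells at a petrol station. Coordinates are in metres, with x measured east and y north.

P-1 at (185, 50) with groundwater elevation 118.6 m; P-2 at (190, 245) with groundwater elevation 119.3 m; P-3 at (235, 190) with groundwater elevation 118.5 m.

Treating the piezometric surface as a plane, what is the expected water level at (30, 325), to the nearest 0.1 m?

Taking P-1 as reference: P-2−P-1 = (5, 195, +0.7); P-3−P-1 = (50, 140, -0.1).
Determinant of the coordinate differences = 5·140 − 50·195 = -9050.
∂h/∂x = [(+0.7)·140 − (-0.1)·195] / -9050 = -0.01298
∂h/∂y = [5·(-0.1) − 50·(+0.7)] / -9050 = +0.003923
h(30, 325) = 118.6 + (-0.01298)·(-155) + (+0.003923)·(275) = 118.6 +2.012 +1.079 = 121.691 m.

121.7 m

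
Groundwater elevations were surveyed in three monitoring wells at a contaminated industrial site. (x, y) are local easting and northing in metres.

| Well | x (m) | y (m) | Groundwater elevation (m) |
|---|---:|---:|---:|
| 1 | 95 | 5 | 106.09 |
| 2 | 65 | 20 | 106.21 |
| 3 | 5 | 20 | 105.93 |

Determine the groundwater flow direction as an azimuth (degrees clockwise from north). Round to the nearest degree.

Taking 1 as reference: 2−1 = (-30, 15, +0.12); 3−1 = (-90, 15, -0.16).
Solve a·Δx + b·Δy = Δh: det = (-30)·15 − (-90)·15 = 900.
∂h/∂x = [(+0.12)·15 − (-0.16)·15] / 900 = +0.004667
∂h/∂y = [(-30)·(-0.16) − (-90)·(+0.12)] / 900 = +0.01733
Flow direction (−∇h) has components (-0.004667 E, -0.01733 N).
Azimuth = atan2(E, N) = atan2(-0.004667, -0.01733) = 195.1° ≈ 195°.

195°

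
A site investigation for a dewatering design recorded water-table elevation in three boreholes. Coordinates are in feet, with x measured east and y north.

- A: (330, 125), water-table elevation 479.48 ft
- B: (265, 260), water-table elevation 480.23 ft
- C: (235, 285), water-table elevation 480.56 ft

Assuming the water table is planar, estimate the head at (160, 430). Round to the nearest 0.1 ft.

481.4 ft

With h = a·x + b·y + c and A as origin, the differences give:
  (-65)·a + 135·b = +0.75
  (-95)·a + 160·b = +1.08
Eliminate b (×160 and ×135, subtract): 2425·a = -25.800 → a = ∂h/∂x = -0.01064
Back-substitute: b = ∂h/∂y = +0.0004330.
h(160, 430) = 479.48 + (-0.01064)·(-170) + (+0.0004330)·(305) = 479.48 +1.809 +0.132 = 481.421 ft.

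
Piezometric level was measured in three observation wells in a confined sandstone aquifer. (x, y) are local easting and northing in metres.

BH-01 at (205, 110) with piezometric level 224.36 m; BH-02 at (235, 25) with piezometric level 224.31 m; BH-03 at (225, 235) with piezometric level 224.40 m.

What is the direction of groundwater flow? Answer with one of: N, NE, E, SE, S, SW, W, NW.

SE

Three-point gradient (reference BH-01): Δ to BH-02 = (30, -85, -0.05), Δ to BH-03 = (20, 125, +0.04).
∂h/∂x = -0.0005229, ∂h/∂y = +0.0004037 (det = 5450).
Flow = −∇h = (+0.0005229 east, -0.0004037 north), which points southeast.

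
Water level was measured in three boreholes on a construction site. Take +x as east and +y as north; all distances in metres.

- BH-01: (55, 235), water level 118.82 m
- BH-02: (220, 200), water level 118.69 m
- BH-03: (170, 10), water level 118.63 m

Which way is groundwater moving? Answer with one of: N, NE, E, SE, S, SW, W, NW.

SE

Differences from BH-01: to BH-02 (Δx, Δy, Δh) = (165, -35, -0.13); to BH-03 = (115, -225, -0.19).
Determinant of the coordinate differences = 165·(-225) − 115·(-35) = -33100.
∂h/∂x = [(-0.13)·(-225) − (-0.19)·(-35)] / -33100 = -0.0006828
∂h/∂y = [165·(-0.19) − 115·(-0.13)] / -33100 = +0.0004955
Flow = −∇h = (+0.0006828 east, -0.0004955 north), which points southeast.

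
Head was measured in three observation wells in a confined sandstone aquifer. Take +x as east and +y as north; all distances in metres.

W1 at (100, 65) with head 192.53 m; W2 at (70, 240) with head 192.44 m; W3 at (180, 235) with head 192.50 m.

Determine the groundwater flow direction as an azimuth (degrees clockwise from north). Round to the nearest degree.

309°

Differences from W1: to W2 (Δx, Δy, Δh) = (-30, 175, -0.09); to W3 = (80, 170, -0.03).
Determinant of the coordinate differences = (-30)·170 − 80·175 = -19100.
∂h/∂x = [(-0.09)·170 − (-0.03)·175] / -19100 = +0.0005262
∂h/∂y = [(-30)·(-0.03) − 80·(-0.09)] / -19100 = -0.0004241
Flow direction (−∇h) has components (-0.0005262 E, +0.0004241 N).
Azimuth = atan2(E, N) = atan2(-0.0005262, +0.0004241) = 308.9° ≈ 309°.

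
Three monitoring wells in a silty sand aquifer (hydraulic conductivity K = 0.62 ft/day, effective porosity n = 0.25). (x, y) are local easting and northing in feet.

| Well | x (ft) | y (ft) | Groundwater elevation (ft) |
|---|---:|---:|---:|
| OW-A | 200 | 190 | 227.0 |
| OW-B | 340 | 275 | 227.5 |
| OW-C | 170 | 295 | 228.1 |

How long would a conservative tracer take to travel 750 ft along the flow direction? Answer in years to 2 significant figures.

82 years

Taking OW-A as reference: OW-B−OW-A = (140, 85, +0.5); OW-C−OW-A = (-30, 105, +1.1).
Solve a·Δx + b·Δy = Δh: det = 140·105 − (-30)·85 = 17250.
∂h/∂x = [(+0.5)·105 − (+1.1)·85] / 17250 = -0.002377
∂h/∂y = [140·(+1.1) − (-30)·(+0.5)] / 17250 = +0.009797
|∇h| = √(-0.002377² + 0.009797²) = 0.01008
Seepage velocity v = K·i/n = 0.62 × 0.01008 / 0.25 = 0.025 ft/day.
t = 750 / 0.025 = 3e+04 days = 82.1 years.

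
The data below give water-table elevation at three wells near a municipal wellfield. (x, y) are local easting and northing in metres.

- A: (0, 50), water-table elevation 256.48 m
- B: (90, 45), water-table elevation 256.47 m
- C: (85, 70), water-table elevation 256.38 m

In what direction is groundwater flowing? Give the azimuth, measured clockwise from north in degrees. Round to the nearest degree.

Taking A as reference: B−A = (90, -5, -0.01); C−A = (85, 20, -0.10).
Determinant of the coordinate differences = 90·20 − 85·(-5) = 2225.
∂h/∂x = [(-0.01)·20 − (-0.10)·(-5)] / 2225 = -0.0003146
∂h/∂y = [90·(-0.10) − 85·(-0.01)] / 2225 = -0.003663
Flow direction (−∇h) has components (+0.0003146 E, +0.003663 N).
Azimuth = atan2(E, N) = atan2(+0.0003146, +0.003663) = 4.9° ≈ 005°.

005°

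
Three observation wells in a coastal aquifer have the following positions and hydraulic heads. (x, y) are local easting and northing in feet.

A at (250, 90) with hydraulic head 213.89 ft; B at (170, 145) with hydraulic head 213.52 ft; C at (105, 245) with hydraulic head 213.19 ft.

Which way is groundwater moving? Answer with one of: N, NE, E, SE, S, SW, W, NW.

W

Three-point gradient (reference A): Δ to B = (-80, 55, -0.37), Δ to C = (-145, 155, -0.70).
∂h/∂x = +0.004260, ∂h/∂y = -0.0005311 (det = -4425).
Flow = −∇h = (-0.004260 east, +0.0005311 north), which points west.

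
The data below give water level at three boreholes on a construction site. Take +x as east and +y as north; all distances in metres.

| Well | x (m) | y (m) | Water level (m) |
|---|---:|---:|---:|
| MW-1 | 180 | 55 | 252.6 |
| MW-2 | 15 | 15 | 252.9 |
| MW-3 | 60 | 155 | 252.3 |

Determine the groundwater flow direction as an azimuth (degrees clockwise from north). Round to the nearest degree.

Three-point gradient (reference MW-1): Δ to MW-2 = (-165, -40, +0.3), Δ to MW-3 = (-120, 100, -0.3).
∂h/∂x = -0.0008451, ∂h/∂y = -0.004014 (det = -21300).
Flow direction (−∇h) has components (+0.0008451 E, +0.004014 N).
Azimuth = atan2(E, N) = atan2(+0.0008451, +0.004014) = 11.9° ≈ 012°.

012°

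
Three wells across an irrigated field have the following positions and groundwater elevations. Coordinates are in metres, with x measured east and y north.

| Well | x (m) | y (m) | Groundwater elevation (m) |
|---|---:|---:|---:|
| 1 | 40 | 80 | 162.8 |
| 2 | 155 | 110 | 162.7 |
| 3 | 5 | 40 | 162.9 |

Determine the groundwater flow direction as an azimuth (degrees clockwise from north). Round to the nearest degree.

Taking 1 as reference: 2−1 = (115, 30, -0.1); 3−1 = (-35, -40, +0.1).
Solve a·Δx + b·Δy = Δh: det = 115·(-40) − (-35)·30 = -3550.
∂h/∂x = [(-0.1)·(-40) − (+0.1)·30] / -3550 = -0.0002817
∂h/∂y = [115·(+0.1) − (-35)·(-0.1)] / -3550 = -0.002254
Flow direction (−∇h) has components (+0.0002817 E, +0.002254 N).
Azimuth = atan2(E, N) = atan2(+0.0002817, +0.002254) = 7.1° ≈ 007°.

007°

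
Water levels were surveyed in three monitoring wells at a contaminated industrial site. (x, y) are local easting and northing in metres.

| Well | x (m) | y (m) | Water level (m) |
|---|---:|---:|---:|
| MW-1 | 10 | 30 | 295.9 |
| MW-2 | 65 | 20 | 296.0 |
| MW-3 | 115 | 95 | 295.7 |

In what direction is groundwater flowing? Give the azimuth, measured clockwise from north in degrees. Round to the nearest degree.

Taking MW-1 as reference: MW-2−MW-1 = (55, -10, +0.1); MW-3−MW-1 = (105, 65, -0.2).
Determinant of the coordinate differences = 55·65 − 105·(-10) = 4625.
∂h/∂x = [(+0.1)·65 − (-0.2)·(-10)] / 4625 = +0.0009730
∂h/∂y = [55·(-0.2) − 105·(+0.1)] / 4625 = -0.004649
Flow direction (−∇h) has components (-0.0009730 E, +0.004649 N).
Azimuth = atan2(E, N) = atan2(-0.0009730, +0.004649) = 348.2° ≈ 348°.

348°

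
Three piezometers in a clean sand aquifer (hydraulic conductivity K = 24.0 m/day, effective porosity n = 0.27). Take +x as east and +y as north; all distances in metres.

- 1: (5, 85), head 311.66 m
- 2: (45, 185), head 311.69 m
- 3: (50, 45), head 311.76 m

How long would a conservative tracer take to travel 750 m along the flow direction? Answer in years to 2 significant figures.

12 years

With h = a·x + b·y + c and 1 as origin, the differences give:
  40·a + 100·b = +0.03
  45·a + (-40)·b = +0.10
Eliminate b (×(-40) and ×100, subtract): -6100·a = -11.200 → a = ∂h/∂x = +0.001836
Back-substitute: b = ∂h/∂y = -0.0004344.
|∇h| = √(0.001836² + -0.0004344²) = 0.001887
Seepage velocity v = K·i/n = 24.0 × 0.001887 / 0.27 = 0.1677 m/day.
t = 750 / 0.1677 = 4472 days = 12.2 years.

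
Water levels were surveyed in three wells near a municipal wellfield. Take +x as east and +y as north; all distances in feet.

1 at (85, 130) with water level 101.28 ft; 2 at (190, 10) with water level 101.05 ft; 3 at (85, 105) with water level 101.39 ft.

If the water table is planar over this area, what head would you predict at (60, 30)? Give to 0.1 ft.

101.9 ft

Three-point gradient (reference 1): Δ to 2 = (105, -120, -0.23), Δ to 3 = (0, -25, +0.11).
∂h/∂x = -0.007219, ∂h/∂y = -0.004400 (det = -2625).
h(60, 30) = 101.28 + (-0.007219)·(-25) + (-0.004400)·(-100) = 101.28 +0.180 +0.440 = 101.900 ft.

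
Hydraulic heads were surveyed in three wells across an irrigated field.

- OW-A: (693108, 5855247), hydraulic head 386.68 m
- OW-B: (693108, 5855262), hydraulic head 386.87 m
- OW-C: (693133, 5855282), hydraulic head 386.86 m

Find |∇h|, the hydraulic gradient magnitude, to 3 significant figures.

0.0165

With h = a·x + b·y + c and OW-A as origin, the differences give:
  0·a + 15·b = +0.19
  25·a + 35·b = +0.18
Eliminate b (×35 and ×15, subtract): -375·a = 3.950 → a = ∂h/∂x = -0.01053
Back-substitute: b = ∂h/∂y = +0.01267.
|∇h| = √(-0.01053² + 0.01267²) = 0.01647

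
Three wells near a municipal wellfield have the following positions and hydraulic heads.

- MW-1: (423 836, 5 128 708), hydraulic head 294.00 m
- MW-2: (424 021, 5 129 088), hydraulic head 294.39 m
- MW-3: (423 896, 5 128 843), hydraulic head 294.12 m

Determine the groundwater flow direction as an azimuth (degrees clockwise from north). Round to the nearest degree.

280°

Three-point gradient (reference MW-1): Δ to MW-2 = (185, 380, +0.39), Δ to MW-3 = (60, 135, +0.12).
∂h/∂x = +0.003241, ∂h/∂y = -0.0005517 (det = 2175).
Flow direction (−∇h) has components (-0.003241 E, +0.0005517 N).
Azimuth = atan2(E, N) = atan2(-0.003241, +0.0005517) = 279.7° ≈ 280°.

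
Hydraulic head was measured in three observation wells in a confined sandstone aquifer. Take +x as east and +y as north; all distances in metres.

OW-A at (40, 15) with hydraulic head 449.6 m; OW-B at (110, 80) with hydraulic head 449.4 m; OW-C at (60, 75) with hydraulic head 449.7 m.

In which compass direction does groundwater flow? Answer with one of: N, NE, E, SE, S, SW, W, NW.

SE

Differences from OW-A: to OW-B (Δx, Δy, Δh) = (70, 65, -0.2); to OW-C = (20, 60, +0.1).
Determinant of the coordinate differences = 70·60 − 20·65 = 2900.
∂h/∂x = [(-0.2)·60 − (+0.1)·65] / 2900 = -0.006379
∂h/∂y = [70·(+0.1) − 20·(-0.2)] / 2900 = +0.003793
Flow = −∇h = (+0.006379 east, -0.003793 north), which points southeast.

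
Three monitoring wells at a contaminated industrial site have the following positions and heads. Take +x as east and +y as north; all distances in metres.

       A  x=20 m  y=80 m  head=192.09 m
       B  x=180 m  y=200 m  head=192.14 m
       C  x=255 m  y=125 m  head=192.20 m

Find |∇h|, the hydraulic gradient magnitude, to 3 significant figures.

Taking A as reference: B−A = (160, 120, +0.05); C−A = (235, 45, +0.11).
Solve a·Δx + b·Δy = Δh: det = 160·45 − 235·120 = -21000.
∂h/∂x = [(+0.05)·45 − (+0.11)·120] / -21000 = +0.0005214
∂h/∂y = [160·(+0.11) − 235·(+0.05)] / -21000 = -0.0002786
|∇h| = √(0.0005214² + -0.0002786²) = 0.0005912

0.000591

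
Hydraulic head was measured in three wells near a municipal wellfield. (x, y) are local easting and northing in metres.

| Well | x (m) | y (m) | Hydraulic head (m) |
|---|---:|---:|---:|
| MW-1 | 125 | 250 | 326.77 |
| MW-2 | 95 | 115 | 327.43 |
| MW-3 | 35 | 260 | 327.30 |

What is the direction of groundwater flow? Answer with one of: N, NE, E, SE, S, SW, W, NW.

NE

Three-point gradient (reference MW-1): Δ to MW-2 = (-30, -135, +0.66), Δ to MW-3 = (-90, 10, +0.53).
∂h/∂x = -0.006277, ∂h/∂y = -0.003494 (det = -12450).
Flow = −∇h = (+0.006277 east, +0.003494 north), which points northeast.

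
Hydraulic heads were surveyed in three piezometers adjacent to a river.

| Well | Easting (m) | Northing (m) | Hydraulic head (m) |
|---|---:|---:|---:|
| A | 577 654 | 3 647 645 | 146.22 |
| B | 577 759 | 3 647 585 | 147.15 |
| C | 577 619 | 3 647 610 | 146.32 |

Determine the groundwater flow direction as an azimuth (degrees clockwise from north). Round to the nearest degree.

With h = a·x + b·y + c and A as origin, the differences give:
  105·a + (-60)·b = +0.93
  (-35)·a + (-35)·b = +0.10
Eliminate b (×(-35) and ×(-60), subtract): -5775·a = -26.550 → a = ∂h/∂x = +0.004597
Back-substitute: b = ∂h/∂y = -0.007455.
Flow direction (−∇h) has components (-0.004597 E, +0.007455 N).
Azimuth = atan2(E, N) = atan2(-0.004597, +0.007455) = 328.3° ≈ 328°.

328°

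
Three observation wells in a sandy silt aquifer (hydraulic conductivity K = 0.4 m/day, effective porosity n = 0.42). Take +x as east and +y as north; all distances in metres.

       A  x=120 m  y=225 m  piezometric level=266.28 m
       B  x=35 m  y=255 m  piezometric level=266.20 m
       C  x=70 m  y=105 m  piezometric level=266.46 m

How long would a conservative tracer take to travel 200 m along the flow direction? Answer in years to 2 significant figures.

With h = a·x + b·y + c and A as origin, the differences give:
  (-85)·a + 30·b = -0.08
  (-50)·a + (-120)·b = +0.18
Eliminate b (×(-120) and ×30, subtract): 11700·a = 4.200 → a = ∂h/∂x = +0.0003590
Back-substitute: b = ∂h/∂y = -0.001650.
|∇h| = √(0.0003590² + -0.001650²) = 0.001689
Seepage velocity v = K·i/n = 0.4 × 0.001689 / 0.42 = 0.001609 m/day.
t = 200 / 0.001609 = 1.243e+05 days = 340 years.

340 years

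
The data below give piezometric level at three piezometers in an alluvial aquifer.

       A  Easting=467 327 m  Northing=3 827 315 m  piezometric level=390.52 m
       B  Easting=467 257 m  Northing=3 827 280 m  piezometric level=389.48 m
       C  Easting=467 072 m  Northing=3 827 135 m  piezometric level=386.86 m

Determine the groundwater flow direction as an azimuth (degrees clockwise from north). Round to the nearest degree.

279°

Three-point gradient (reference A): Δ to B = (-70, -35, -1.04), Δ to C = (-255, -180, -3.66).
∂h/∂x = +0.01608, ∂h/∂y = -0.002449 (det = 3675).
Flow direction (−∇h) has components (-0.01608 E, +0.002449 N).
Azimuth = atan2(E, N) = atan2(-0.01608, +0.002449) = 278.7° ≈ 279°.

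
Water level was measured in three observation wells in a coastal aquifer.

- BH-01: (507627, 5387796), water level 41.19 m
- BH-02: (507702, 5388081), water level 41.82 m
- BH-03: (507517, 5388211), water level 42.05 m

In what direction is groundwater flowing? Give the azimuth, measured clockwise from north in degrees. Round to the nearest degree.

Three-point gradient (reference BH-01): Δ to BH-02 = (75, 285, +0.63), Δ to BH-03 = (-110, 415, +0.86).
∂h/∂x = +0.0002617, ∂h/∂y = +0.002142 (det = 62475).
Flow direction (−∇h) has components (-0.0002617 E, -0.002142 N).
Azimuth = atan2(E, N) = atan2(-0.0002617, -0.002142) = 187.0° ≈ 187°.

187°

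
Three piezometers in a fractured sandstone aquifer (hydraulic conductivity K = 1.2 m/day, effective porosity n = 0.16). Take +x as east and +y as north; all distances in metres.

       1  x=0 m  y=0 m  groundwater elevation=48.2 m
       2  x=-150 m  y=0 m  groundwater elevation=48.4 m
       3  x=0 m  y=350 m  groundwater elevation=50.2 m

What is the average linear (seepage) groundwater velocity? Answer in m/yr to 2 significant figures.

16 m/yr

∂h/∂x = (48.4 − 48.2) / (-150 − 0) = -0.001333
∂h/∂y = (50.2 − 48.2) / (350 − 0) = +0.005714
|∇h| = √(-0.001333² + 0.005714²) = 0.005867
Seepage velocity v = K·i/n = 1.2 × 0.005867 / 0.16 = 0.044 m/day = 16.07 m/yr.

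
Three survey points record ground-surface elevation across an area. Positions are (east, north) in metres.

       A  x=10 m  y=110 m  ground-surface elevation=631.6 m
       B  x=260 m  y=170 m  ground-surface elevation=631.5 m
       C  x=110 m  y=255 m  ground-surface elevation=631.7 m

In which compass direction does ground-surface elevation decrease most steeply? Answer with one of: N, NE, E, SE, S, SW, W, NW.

Differences from A: to B (Δx, Δy, Δh) = (250, 60, -0.1); to C = (100, 145, +0.1).
Solve a·Δx + b·Δy = Δz: det = 250·145 − 100·60 = 30250.
∂z/∂x = [(-0.1)·145 − (+0.1)·60] / 30250 = -0.0006777
∂z/∂y = [250·(+0.1) − 100·(-0.1)] / 30250 = +0.001157
Steepest decrease is along −∇f = (+0.0006777 E, -0.001157 N) → southeast.

SE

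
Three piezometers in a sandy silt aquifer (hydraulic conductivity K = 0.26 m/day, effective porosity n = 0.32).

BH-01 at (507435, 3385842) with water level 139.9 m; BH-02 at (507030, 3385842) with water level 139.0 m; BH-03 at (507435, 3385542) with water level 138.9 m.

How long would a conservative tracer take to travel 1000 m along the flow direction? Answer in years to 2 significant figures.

∂h/∂x = (139.0 − 139.9) / (507030 − 507435) = +0.002222
∂h/∂y = (138.9 − 139.9) / (3385542 − 3385842) = +0.003333
|∇h| = √(0.002222² + 0.003333²) = 0.004006
Seepage velocity v = K·i/n = 0.26 × 0.004006 / 0.32 = 0.003255 m/day.
t = 1000 / 0.003255 = 3.072e+05 days = 841 years.

840 years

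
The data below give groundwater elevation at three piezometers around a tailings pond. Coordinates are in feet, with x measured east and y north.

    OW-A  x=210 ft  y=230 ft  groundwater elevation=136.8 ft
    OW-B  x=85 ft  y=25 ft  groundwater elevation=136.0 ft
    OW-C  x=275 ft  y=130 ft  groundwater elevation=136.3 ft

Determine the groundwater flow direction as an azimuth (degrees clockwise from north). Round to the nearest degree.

With h = a·x + b·y + c and OW-A as origin, the differences give:
  (-125)·a + (-205)·b = -0.8
  65·a + (-100)·b = -0.5
Eliminate b (×(-100) and ×(-205), subtract): 25825·a = -22.50 → a = ∂h/∂x = -0.0008712
Back-substitute: b = ∂h/∂y = +0.004434.
Flow direction (−∇h) has components (+0.0008712 E, -0.004434 N).
Azimuth = atan2(E, N) = atan2(+0.0008712, -0.004434) = 168.9° ≈ 169°.

169°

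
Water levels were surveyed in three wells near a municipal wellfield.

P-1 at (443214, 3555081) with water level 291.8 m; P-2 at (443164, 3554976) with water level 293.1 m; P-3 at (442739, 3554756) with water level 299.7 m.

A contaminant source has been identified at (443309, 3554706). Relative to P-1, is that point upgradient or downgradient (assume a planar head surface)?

Taking P-1 as reference: P-2−P-1 = (-50, -105, +1.3); P-3−P-1 = (-475, -325, +7.9).
Solve a·Δx + b·Δy = Δh: det = (-50)·(-325) − (-475)·(-105) = -33625.
∂h/∂x = [(+1.3)·(-325) − (+7.9)·(-105)] / -33625 = -0.01210
∂h/∂y = [(-50)·(+7.9) − (-475)·(+1.3)] / -33625 = -0.006617
Head at (443309, 3554706) = 291.8 + (-0.01210)·(95) + (-0.006617)·(-375) = 293.13 m.
That is higher than the 291.8 m at P-1, so the point is upgradient.

upgradient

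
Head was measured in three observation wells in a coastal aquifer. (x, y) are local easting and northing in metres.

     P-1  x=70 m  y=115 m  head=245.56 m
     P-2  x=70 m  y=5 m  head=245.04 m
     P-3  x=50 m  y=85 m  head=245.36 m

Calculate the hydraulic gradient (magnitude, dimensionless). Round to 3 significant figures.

0.00555

Taking P-1 as reference: P-2−P-1 = (0, -110, -0.52); P-3−P-1 = (-20, -30, -0.20).
Determinant of the coordinate differences = 0·(-30) − (-20)·(-110) = -2200.
∂h/∂x = [(-0.52)·(-30) − (-0.20)·(-110)] / -2200 = +0.002909
∂h/∂y = [0·(-0.20) − (-20)·(-0.52)] / -2200 = +0.004727
|∇h| = √(0.002909² + 0.004727²) = 0.00555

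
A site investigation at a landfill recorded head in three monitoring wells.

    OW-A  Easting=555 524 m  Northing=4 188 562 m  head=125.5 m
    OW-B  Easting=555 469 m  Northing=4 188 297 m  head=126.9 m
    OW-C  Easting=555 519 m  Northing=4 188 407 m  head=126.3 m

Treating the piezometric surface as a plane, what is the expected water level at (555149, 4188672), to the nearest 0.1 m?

Taking OW-A as reference: OW-B−OW-A = (-55, -265, +1.4); OW-C−OW-A = (-5, -155, +0.8).
Solve a·Δx + b·Δy = Δh: det = (-55)·(-155) − (-5)·(-265) = 7200.
∂h/∂x = [(+1.4)·(-155) − (+0.8)·(-265)] / 7200 = -0.0006944
∂h/∂y = [(-55)·(+0.8) − (-5)·(+1.4)] / 7200 = -0.005139
h(555149, 4188672) = 125.5 + (-0.0006944)·(-375) + (-0.005139)·(110) = 125.5 +0.260 -0.565 = 125.195 m.

125.2 m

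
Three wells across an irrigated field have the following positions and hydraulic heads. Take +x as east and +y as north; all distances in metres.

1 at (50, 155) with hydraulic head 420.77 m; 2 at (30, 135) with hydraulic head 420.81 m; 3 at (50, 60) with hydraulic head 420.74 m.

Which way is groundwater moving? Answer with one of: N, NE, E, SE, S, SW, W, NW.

E

With h = a·x + b·y + c and 1 as origin, the differences give:
  (-20)·a + (-20)·b = +0.04
  0·a + (-95)·b = -0.03
Eliminate b (×(-95) and ×(-20), subtract): 1900·a = -4.400 → a = ∂h/∂x = -0.002316
Back-substitute: b = ∂h/∂y = +0.0003158.
Flow = −∇h = (+0.002316 east, -0.0003158 north), which points east.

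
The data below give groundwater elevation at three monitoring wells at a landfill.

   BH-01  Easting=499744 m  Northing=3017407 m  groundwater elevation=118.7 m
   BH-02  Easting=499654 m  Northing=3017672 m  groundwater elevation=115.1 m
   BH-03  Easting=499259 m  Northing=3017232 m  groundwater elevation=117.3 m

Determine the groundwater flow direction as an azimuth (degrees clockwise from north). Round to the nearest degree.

With h = a·x + b·y + c and BH-01 as origin, the differences give:
  (-90)·a + 265·b = -3.6
  (-485)·a + (-175)·b = -1.4
Eliminate b (×(-175) and ×265, subtract): 144275·a = 1001.00 → a = ∂h/∂x = +0.006938
Back-substitute: b = ∂h/∂y = -0.01123.
Flow direction (−∇h) has components (-0.006938 E, +0.01123 N).
Azimuth = atan2(E, N) = atan2(-0.006938, +0.01123) = 328.3° ≈ 328°.

328°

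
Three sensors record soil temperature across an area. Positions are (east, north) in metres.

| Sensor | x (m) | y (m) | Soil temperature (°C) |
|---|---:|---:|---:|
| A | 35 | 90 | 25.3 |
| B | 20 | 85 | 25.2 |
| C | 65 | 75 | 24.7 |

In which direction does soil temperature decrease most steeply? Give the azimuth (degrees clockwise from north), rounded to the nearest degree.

Three-point gradient (reference A): Δ to B = (-15, -5, -0.1), Δ to C = (30, -15, -0.6).
∂T/∂x = -0.004000, ∂T/∂y = +0.03200 (det = 375).
Steepest decrease is along −∇f: components (+0.004000 E, -0.03200 N).
Azimuth = atan2(+0.004000, -0.03200) = 172.9° ≈ 173°.

173°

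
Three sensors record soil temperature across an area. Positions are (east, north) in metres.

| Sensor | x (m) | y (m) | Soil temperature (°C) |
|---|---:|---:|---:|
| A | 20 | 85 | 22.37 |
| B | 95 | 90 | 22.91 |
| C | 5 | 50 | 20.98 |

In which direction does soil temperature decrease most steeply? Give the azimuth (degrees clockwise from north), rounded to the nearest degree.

187°

With T = a·x + b·y + c and A as origin, the differences give:
  75·a + 5·b = +0.54
  (-15)·a + (-35)·b = -1.39
Eliminate b (×(-35) and ×5, subtract): -2550·a = -11.950 → a = ∂T/∂x = +0.004686
Back-substitute: b = ∂T/∂y = +0.03771.
Steepest decrease is along −∇f: components (-0.004686 E, -0.03771 N).
Azimuth = atan2(-0.004686, -0.03771) = 187.1° ≈ 187°.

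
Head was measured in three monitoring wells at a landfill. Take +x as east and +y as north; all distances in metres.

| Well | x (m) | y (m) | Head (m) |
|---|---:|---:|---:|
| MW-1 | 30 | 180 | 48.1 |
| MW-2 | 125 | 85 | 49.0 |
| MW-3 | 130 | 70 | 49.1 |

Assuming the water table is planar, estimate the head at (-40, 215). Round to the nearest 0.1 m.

47.6 m

Taking MW-1 as reference: MW-2−MW-1 = (95, -95, +0.9); MW-3−MW-1 = (100, -110, +1.0).
Solve a·Δx + b·Δy = Δh: det = 95·(-110) − 100·(-95) = -950.
∂h/∂x = [(+0.9)·(-110) − (+1.0)·(-95)] / -950 = +0.004211
∂h/∂y = [95·(+1.0) − 100·(+0.9)] / -950 = -0.005263
h(-40, 215) = 48.1 + (+0.004211)·(-70) + (-0.005263)·(35) = 48.1 -0.295 -0.184 = 47.621 m.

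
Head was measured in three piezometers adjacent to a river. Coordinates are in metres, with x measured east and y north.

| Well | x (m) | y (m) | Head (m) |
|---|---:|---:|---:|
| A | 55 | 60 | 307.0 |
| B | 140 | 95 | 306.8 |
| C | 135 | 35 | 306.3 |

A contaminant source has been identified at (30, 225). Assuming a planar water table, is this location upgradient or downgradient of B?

upgradient

Taking A as reference: B−A = (85, 35, -0.2); C−A = (80, -25, -0.7).
Solve a·Δx + b·Δy = Δh: det = 85·(-25) − 80·35 = -4925.
∂h/∂x = [(-0.2)·(-25) − (-0.7)·35] / -4925 = -0.005990
∂h/∂y = [85·(-0.7) − 80·(-0.2)] / -4925 = +0.008832
Head at (30, 225) = 307.0 + (-0.005990)·(-25) + (+0.008832)·(165) = 308.61 m.
That is higher than the 306.8 m at B, so the point is upgradient.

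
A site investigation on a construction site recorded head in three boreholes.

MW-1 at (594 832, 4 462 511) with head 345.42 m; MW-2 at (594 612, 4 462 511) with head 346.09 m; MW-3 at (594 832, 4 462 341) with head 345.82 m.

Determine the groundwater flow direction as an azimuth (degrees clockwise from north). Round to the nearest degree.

∂h/∂x = (346.09 − 345.42) / (594612 − 594832) = -0.003045
∂h/∂y = (345.82 − 345.42) / (4462341 − 4462511) = -0.002353
Flow direction (−∇h) has components (+0.003045 E, +0.002353 N).
Azimuth = atan2(E, N) = atan2(+0.003045, +0.002353) = 52.3° ≈ 052°.

052°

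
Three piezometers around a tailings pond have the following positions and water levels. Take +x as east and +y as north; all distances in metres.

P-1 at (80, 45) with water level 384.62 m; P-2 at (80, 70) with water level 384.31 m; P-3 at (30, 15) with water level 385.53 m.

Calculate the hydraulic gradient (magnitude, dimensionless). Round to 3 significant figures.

0.0164

With h = a·x + b·y + c and P-1 as origin, the differences give:
  0·a + 25·b = -0.31
  (-50)·a + (-30)·b = +0.91
Eliminate b (×(-30) and ×25, subtract): 1250·a = -13.450 → a = ∂h/∂x = -0.01076
Back-substitute: b = ∂h/∂y = -0.01240.
|∇h| = √(-0.01076² + -0.01240²) = 0.01642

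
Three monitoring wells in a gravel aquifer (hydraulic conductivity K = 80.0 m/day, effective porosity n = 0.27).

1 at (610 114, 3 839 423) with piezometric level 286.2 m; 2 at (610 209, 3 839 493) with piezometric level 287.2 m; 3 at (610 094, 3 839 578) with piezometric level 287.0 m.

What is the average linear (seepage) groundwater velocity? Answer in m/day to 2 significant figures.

Differences from 1: to 2 (Δx, Δy, Δh) = (95, 70, +1.0); to 3 = (-20, 155, +0.8).
Solve a·Δx + b·Δy = Δh: det = 95·155 − (-20)·70 = 16125.
∂h/∂x = [(+1.0)·155 − (+0.8)·70] / 16125 = +0.006140
∂h/∂y = [95·(+0.8) − (-20)·(+1.0)] / 16125 = +0.005953
|∇h| = √(0.006140² + 0.005953²) = 0.008552
Seepage velocity v = K·i/n = 80.0 × 0.008552 / 0.27 = 2.534 m/day.

2.5 m/day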